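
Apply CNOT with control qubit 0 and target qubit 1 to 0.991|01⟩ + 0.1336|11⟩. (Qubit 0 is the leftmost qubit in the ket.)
0.991|01⟩ + 0.1336|10⟩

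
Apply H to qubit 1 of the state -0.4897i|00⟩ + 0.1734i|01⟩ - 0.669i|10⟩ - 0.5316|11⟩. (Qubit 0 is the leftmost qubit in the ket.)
-0.2237i|00⟩ - 0.4689i|01⟩ + (-0.3759 - 0.4731i)|10⟩ + (0.3759 - 0.4731i)|11⟩

H on qubit 1 mixes each pair of kets that differ only in qubit 1: amplitudes (a, b) of (|…0…⟩, |…1…⟩) become ((a + b)/√2, (a − b)/√2). Kets absent from the input have amplitude 0.
(|00⟩, |01⟩): (a, b) = (-0.4897i, 0.1734i) → (-0.2237i, -0.4689i)
(|10⟩, |11⟩): (a, b) = (-0.669i, -0.5316) → ((-0.3759 - 0.4731i), (0.3759 - 0.4731i))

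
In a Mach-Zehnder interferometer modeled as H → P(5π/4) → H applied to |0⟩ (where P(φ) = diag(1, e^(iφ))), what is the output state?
(0.1464 - (1/√8)i)|0⟩ + (0.8536 + (1/√8)i)|1⟩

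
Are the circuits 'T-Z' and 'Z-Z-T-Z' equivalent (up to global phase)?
Yes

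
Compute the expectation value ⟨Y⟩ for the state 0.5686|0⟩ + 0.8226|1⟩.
0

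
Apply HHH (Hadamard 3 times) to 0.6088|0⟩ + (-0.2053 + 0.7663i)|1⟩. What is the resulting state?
(0.2853 + 0.5419i)|0⟩ + (0.5757 - 0.5419i)|1⟩

H² = I, so H^3 = H: a single Hadamard. With (a, b) = (0.6088, (-0.2053 + 0.7663i)), H gives ((a + b)/√2, (a − b)/√2) = ((0.2853 + 0.5419i), (0.5757 - 0.5419i)).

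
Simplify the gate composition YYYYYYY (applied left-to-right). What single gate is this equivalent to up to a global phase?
Y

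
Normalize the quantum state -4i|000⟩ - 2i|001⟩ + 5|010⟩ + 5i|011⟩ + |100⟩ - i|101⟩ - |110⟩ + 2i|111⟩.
-0.4558i|000⟩ - 0.2279i|001⟩ + 0.5698|010⟩ + 0.5698i|011⟩ + 0.114|100⟩ - 0.114i|101⟩ - 0.114|110⟩ + 0.2279i|111⟩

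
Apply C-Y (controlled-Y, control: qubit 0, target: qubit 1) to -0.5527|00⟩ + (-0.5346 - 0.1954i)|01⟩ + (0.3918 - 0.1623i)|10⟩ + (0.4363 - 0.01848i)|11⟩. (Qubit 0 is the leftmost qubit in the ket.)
-0.5527|00⟩ + (-0.5346 - 0.1954i)|01⟩ + (-0.01848 - 0.4363i)|10⟩ + (0.1623 + 0.3918i)|11⟩

C-Y leaves the control-|0⟩ kets |00⟩, |01⟩ unchanged and applies Y to qubit 1 on the control-|1⟩ pair (|10⟩, |11⟩).
Y = [[0, -i], [i, 0]].
With a = amp(|10⟩) = (0.3918 - 0.1623i) and b = amp(|11⟩) = (0.4363 - 0.01848i):
new amp(|10⟩) = (-i)·b = (-0.01848 - 0.4363i)
new amp(|11⟩) = (i)·a = (0.1623 + 0.3918i)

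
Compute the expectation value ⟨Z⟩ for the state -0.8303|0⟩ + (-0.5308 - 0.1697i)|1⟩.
0.3789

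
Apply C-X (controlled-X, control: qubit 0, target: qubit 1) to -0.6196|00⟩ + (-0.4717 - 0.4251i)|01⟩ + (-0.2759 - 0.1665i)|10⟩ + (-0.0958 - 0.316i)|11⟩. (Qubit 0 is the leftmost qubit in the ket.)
-0.6196|00⟩ + (-0.4717 - 0.4251i)|01⟩ + (-0.0958 - 0.316i)|10⟩ + (-0.2759 - 0.1665i)|11⟩

C-X leaves the control-|0⟩ kets |00⟩, |01⟩ unchanged and applies X to qubit 1 on the control-|1⟩ pair (|10⟩, |11⟩).
X = [[0, 1], [1, 0]].
With a = amp(|10⟩) = (-0.2759 - 0.1665i) and b = amp(|11⟩) = (-0.0958 - 0.316i):
new amp(|10⟩) = (1)·b = (-0.0958 - 0.316i)
new amp(|11⟩) = (1)·a = (-0.2759 - 0.1665i)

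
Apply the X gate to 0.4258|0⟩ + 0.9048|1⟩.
0.9048|0⟩ + 0.4258|1⟩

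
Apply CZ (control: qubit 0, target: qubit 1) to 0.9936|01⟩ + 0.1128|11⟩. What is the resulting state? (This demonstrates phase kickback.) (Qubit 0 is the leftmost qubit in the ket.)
0.9936|01⟩ - 0.1128|11⟩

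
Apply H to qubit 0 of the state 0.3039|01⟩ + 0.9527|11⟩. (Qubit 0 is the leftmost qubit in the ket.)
0.8886|01⟩ - 0.4588|11⟩

H on qubit 0 mixes each pair of kets that differ only in qubit 0: amplitudes (a, b) of (|…0…⟩, |…1…⟩) become ((a + b)/√2, (a − b)/√2). Kets absent from the input have amplitude 0.
(|01⟩, |11⟩): (a, b) = (0.3039, 0.9527) → (0.8886, -0.4588)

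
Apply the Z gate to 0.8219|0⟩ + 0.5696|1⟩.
0.8219|0⟩ - 0.5696|1⟩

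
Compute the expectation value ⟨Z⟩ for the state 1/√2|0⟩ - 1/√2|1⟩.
0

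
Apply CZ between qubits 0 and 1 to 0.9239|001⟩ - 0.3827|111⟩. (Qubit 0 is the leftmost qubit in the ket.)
0.9239|001⟩ + 0.3827|111⟩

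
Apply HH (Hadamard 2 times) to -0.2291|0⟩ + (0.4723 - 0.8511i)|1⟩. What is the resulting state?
-0.2291|0⟩ + (0.4723 - 0.8511i)|1⟩

H² = I, so an even number of Hadamards cancels: H^2 = I and the state is unchanged.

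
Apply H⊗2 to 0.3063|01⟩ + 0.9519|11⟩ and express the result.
0.6291|00⟩ - 0.6291|01⟩ - 0.3228|10⟩ + 0.3228|11⟩

H⊗2 gives amp(|y⟩) = (1/2) Σ_x (−1)^(x·y) amp(|x⟩), where x·y is the number of positions in which both x and y have a 1.
|00⟩: (0.3063 + 0.9519)/2 = 0.6291
|01⟩: (-0.3063 - 0.9519)/2 = -0.6291
|10⟩: (0.3063 - 0.9519)/2 = -0.3228
|11⟩: (-0.3063 + 0.9519)/2 = 0.3228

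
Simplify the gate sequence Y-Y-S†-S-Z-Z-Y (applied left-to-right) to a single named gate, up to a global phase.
Y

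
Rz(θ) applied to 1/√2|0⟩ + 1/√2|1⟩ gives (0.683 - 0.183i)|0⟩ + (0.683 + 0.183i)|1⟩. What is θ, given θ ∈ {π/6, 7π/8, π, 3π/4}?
π/6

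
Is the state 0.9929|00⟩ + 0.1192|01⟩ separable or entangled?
Separable

Writing the state as a|00⟩ + b|01⟩ + c|10⟩ + d|11⟩, it is a product state iff ad − bc = 0.
Here (a, b, c, d) = (0.9929, 0.1192, 0, 0): ad − bc = (0.9929)(0) − (0.1192)(0) = 0, so the state is separable.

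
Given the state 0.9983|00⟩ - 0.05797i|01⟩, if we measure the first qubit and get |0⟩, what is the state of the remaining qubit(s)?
0.9983|0⟩ - 0.05797i|1⟩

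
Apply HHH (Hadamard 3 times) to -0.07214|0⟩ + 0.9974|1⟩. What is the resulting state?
0.6543|0⟩ - 0.7563|1⟩

H² = I, so H^3 = H: a single Hadamard. With (a, b) = (-0.07214, 0.9974), H gives ((a + b)/√2, (a − b)/√2) = (0.6543, -0.7563).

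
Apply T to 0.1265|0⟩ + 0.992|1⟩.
0.1265|0⟩ + (0.7014 + 0.7014i)|1⟩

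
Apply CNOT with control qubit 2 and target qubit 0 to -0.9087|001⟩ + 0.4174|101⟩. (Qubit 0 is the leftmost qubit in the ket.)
0.4174|001⟩ - 0.9087|101⟩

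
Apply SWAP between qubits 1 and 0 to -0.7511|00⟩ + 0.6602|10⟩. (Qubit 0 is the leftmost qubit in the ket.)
-0.7511|00⟩ + 0.6602|01⟩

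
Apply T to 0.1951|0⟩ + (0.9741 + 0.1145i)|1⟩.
0.1951|0⟩ + (0.6078 + 0.7698i)|1⟩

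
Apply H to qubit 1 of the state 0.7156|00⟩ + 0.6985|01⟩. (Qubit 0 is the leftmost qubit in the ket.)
0.9999|00⟩ + 0.01209|01⟩

H on qubit 1 mixes each pair of kets that differ only in qubit 1: amplitudes (a, b) of (|…0…⟩, |…1…⟩) become ((a + b)/√2, (a − b)/√2). Kets absent from the input have amplitude 0.
(|00⟩, |01⟩): (a, b) = (0.7156, 0.6985) → (0.9999, 0.01209)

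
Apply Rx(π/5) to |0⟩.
0.9511|0⟩ - 0.309i|1⟩

Rx(π/5) = [[cos(θ/2), −i·sin(θ/2)], [−i·sin(θ/2), cos(θ/2)]]; θ = π/5, cos(θ/2) ≈ 0.951057, sin(θ/2) ≈ 0.309017.
With a = amp(|0⟩) = 1 and b = amp(|1⟩) = 0:
new amp(|0⟩) = (0.951057)·a + (-0.309017i)·b = 0.9511
new amp(|1⟩) = (-0.309017i)·a + (0.951057)·b = -0.309i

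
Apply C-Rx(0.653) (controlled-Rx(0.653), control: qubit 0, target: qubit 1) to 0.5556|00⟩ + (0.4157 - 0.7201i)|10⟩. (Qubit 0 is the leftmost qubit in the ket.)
0.5556|00⟩ + (0.3937 - 0.6821i)|10⟩ + (-0.231 - 0.1333i)|11⟩

C-Rx(0.653) leaves the control-|0⟩ kets |00⟩, |01⟩ unchanged and applies Rx(0.653) to qubit 1 on the control-|1⟩ pair (|10⟩, |11⟩).
Rx(0.653) = [[cos(θ/2), −i·sin(θ/2)], [−i·sin(θ/2), cos(θ/2)]]; θ = 0.653, cos(θ/2) ≈ 0.947171, sin(θ/2) ≈ 0.32073.
With a = amp(|10⟩) = (0.4157 - 0.7201i) and b = amp(|11⟩) = 0:
new amp(|10⟩) = (0.947171)·a + (-0.32073i)·b = (0.3937 - 0.6821i)
new amp(|11⟩) = (-0.32073i)·a + (0.947171)·b = (-0.231 - 0.1333i)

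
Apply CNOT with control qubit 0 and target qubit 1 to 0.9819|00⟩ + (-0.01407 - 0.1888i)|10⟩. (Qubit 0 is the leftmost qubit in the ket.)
0.9819|00⟩ + (-0.01407 - 0.1888i)|11⟩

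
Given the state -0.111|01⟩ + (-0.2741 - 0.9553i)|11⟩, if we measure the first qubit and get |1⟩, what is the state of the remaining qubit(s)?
(-0.2758 - 0.9612i)|1⟩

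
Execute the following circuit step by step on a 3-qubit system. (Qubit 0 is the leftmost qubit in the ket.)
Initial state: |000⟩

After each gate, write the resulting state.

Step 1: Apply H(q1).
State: 1/√2|000⟩ + 1/√2|010⟩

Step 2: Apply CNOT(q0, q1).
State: 1/√2|000⟩ + 1/√2|010⟩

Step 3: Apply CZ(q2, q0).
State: 1/√2|000⟩ + 1/√2|010⟩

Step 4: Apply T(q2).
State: 1/√2|000⟩ + 1/√2|010⟩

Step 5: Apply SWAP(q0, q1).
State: 1/√2|000⟩ + 1/√2|100⟩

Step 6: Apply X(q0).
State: 1/√2|000⟩ + 1/√2|100⟩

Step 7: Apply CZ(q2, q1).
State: 1/√2|000⟩ + 1/√2|100⟩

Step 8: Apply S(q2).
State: 1/√2|000⟩ + 1/√2|100⟩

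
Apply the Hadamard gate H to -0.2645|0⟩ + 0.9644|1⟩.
0.4949|0⟩ - 0.869|1⟩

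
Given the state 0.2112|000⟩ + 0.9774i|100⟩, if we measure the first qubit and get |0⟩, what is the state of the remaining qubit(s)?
|00⟩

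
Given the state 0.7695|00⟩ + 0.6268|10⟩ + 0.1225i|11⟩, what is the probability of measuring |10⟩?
0.3929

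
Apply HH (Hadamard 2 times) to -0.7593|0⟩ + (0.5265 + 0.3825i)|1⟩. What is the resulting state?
-0.7593|0⟩ + (0.5265 + 0.3825i)|1⟩

H² = I, so an even number of Hadamards cancels: H^2 = I and the state is unchanged.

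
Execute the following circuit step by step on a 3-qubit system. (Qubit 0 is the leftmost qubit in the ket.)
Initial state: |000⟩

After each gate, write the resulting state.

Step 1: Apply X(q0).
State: |100⟩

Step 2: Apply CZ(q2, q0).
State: |100⟩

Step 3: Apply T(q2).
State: |100⟩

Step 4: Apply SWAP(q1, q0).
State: |010⟩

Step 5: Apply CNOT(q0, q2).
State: |010⟩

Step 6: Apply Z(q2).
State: |010⟩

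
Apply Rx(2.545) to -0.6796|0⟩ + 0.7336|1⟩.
(-0.1997 - 0.7012i)|0⟩ + (0.2156 + 0.6496i)|1⟩

Rx(2.545) = [[cos(θ/2), −i·sin(θ/2)], [−i·sin(θ/2), cos(θ/2)]]; θ = 2.545, cos(θ/2) ≈ 0.293892, sin(θ/2) ≈ 0.955839.
With a = amp(|0⟩) = -0.6796 and b = amp(|1⟩) = 0.7336:
new amp(|0⟩) = (0.293892)·a + (-0.955839i)·b = (-0.1997 - 0.7012i)
new amp(|1⟩) = (-0.955839i)·a + (0.293892)·b = (0.2156 + 0.6496i)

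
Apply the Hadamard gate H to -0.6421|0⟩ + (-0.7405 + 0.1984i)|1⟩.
(-0.9776 + 0.1403i)|0⟩ + (0.06958 - 0.1403i)|1⟩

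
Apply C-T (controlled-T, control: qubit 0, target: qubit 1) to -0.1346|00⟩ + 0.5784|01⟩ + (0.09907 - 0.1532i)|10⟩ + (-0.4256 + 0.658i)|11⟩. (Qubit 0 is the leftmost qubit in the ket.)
-0.1346|00⟩ + 0.5784|01⟩ + (0.09907 - 0.1532i)|10⟩ + (-0.7662 + 0.1643i)|11⟩

C-T leaves the control-|0⟩ kets |00⟩, |01⟩ unchanged and applies T to qubit 1 on the control-|1⟩ pair (|10⟩, |11⟩).
T = [[1, 0], [0, (1/√2 + (1/√2)i)]].
With a = amp(|10⟩) = (0.09907 - 0.1532i) and b = amp(|11⟩) = (-0.4256 + 0.658i):
new amp(|10⟩) = (1)·a = (0.09907 - 0.1532i)
new amp(|11⟩) = (1/√2 + (1/√2)i)·b = (-0.7662 + 0.1643i)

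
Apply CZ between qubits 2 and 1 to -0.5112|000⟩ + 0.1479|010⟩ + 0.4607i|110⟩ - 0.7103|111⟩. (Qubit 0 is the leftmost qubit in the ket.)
-0.5112|000⟩ + 0.1479|010⟩ + 0.4607i|110⟩ + 0.7103|111⟩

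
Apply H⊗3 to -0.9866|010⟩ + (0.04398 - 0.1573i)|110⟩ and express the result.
(-0.3333 - 0.05561i)|000⟩ + (-0.3333 - 0.05561i)|001⟩ + (0.3333 + 0.05561i)|010⟩ + (0.3333 + 0.05561i)|011⟩ + (-0.3644 + 0.05561i)|100⟩ + (-0.3644 + 0.05561i)|101⟩ + (0.3644 - 0.05561i)|110⟩ + (0.3644 - 0.05561i)|111⟩

H⊗3 gives amp(|y⟩) = (1/2√2) Σ_x (−1)^(x·y) amp(|x⟩), where x·y is the number of positions in which both x and y have a 1.
|000⟩: (-0.9866 + (0.04398 - 0.1573i))/(2√2) = (-0.3333 - 0.05561i)
|001⟩: (-0.9866 + (0.04398 - 0.1573i))/(2√2) = (-0.3333 - 0.05561i)
|010⟩: (0.9866 - (0.04398 - 0.1573i))/(2√2) = (0.3333 + 0.05561i)
|011⟩: (0.9866 - (0.04398 - 0.1573i))/(2√2) = (0.3333 + 0.05561i)
|100⟩: (-0.9866 - (0.04398 - 0.1573i))/(2√2) = (-0.3644 + 0.05561i)
|101⟩: (-0.9866 - (0.04398 - 0.1573i))/(2√2) = (-0.3644 + 0.05561i)
|110⟩: (0.9866 + (0.04398 - 0.1573i))/(2√2) = (0.3644 - 0.05561i)
|111⟩: (0.9866 + (0.04398 - 0.1573i))/(2√2) = (0.3644 - 0.05561i)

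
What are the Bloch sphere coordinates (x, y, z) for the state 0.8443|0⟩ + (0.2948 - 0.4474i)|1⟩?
(0.4978, -0.7555, 0.4258)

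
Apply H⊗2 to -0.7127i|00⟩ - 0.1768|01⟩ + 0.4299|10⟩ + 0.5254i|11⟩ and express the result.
(0.1266 - 0.09365i)|00⟩ + (0.3034 - 0.6191i)|01⟩ + (-0.3034 - 0.6191i)|10⟩ + (-0.1266 - 0.09365i)|11⟩

H⊗2 gives amp(|y⟩) = (1/2) Σ_x (−1)^(x·y) amp(|x⟩), where x·y is the number of positions in which both x and y have a 1.
|00⟩: (-0.7127i - 0.1768 + 0.4299 + 0.5254i)/2 = (0.1266 - 0.09365i)
|01⟩: (-0.7127i + 0.1768 + 0.4299 - 0.5254i)/2 = (0.3034 - 0.6191i)
|10⟩: (-0.7127i - 0.1768 - 0.4299 - 0.5254i)/2 = (-0.3034 - 0.6191i)
|11⟩: (-0.7127i + 0.1768 - 0.4299 + 0.5254i)/2 = (-0.1266 - 0.09365i)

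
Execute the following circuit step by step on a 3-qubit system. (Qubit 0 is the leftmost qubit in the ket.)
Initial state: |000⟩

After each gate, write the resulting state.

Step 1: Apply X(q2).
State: |001⟩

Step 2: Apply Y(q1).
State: i|011⟩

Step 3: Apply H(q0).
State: (1/√2)i|011⟩ + (1/√2)i|111⟩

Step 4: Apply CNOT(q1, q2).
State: (1/√2)i|010⟩ + (1/√2)i|110⟩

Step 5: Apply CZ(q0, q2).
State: (1/√2)i|010⟩ + (1/√2)i|110⟩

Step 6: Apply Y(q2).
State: -1/√2|011⟩ - 1/√2|111⟩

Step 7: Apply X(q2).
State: -1/√2|010⟩ - 1/√2|110⟩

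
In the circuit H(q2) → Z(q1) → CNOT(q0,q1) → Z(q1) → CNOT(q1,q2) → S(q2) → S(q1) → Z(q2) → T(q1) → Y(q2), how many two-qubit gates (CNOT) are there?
2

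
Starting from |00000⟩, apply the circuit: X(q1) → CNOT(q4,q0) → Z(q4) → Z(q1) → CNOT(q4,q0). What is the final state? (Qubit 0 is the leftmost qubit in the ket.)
-|01000⟩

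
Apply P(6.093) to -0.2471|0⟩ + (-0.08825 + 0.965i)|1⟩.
-0.2471|0⟩ + (0.09577 + 0.9643i)|1⟩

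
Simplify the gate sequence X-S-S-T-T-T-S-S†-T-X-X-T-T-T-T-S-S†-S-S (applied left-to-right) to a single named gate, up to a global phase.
X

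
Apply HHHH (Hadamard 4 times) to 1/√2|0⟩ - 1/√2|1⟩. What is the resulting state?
1/√2|0⟩ - 1/√2|1⟩

H² = I, so an even number of Hadamards cancels: H^4 = I and the state is unchanged.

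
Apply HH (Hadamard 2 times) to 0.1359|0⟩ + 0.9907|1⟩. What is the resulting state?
0.1359|0⟩ + 0.9907|1⟩

H² = I, so an even number of Hadamards cancels: H^2 = I and the state is unchanged.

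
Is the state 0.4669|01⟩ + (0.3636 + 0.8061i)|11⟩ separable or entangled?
Separable

Writing the state as a|00⟩ + b|01⟩ + c|10⟩ + d|11⟩, it is a product state iff ad − bc = 0.
Here (a, b, c, d) = (0, 0.4669, 0, (0.3636 + 0.8061i)): ad − bc = (0)(0.3636 + 0.8061i) − (0.4669)(0) = 0, so the state is separable.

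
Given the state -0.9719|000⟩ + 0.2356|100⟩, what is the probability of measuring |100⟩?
0.05551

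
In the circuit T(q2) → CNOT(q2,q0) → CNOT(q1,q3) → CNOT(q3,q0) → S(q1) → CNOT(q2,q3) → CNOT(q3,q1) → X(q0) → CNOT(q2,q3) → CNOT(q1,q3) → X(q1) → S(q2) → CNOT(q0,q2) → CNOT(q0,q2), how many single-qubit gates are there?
5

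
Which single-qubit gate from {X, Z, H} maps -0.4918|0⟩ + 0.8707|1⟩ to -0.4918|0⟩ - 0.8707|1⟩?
Z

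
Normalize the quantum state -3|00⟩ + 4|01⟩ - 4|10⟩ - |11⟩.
-0.4629|00⟩ + 0.6172|01⟩ - 0.6172|10⟩ - 0.1543|11⟩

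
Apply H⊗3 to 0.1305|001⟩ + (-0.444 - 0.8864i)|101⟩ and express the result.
(-0.1108 - 0.3134i)|000⟩ + (0.1108 + 0.3134i)|001⟩ + (-0.1108 - 0.3134i)|010⟩ + (0.1108 + 0.3134i)|011⟩ + (0.2031 + 0.3134i)|100⟩ + (-0.2031 - 0.3134i)|101⟩ + (0.2031 + 0.3134i)|110⟩ + (-0.2031 - 0.3134i)|111⟩

H⊗3 gives amp(|y⟩) = (1/2√2) Σ_x (−1)^(x·y) amp(|x⟩), where x·y is the number of positions in which both x and y have a 1.
|000⟩: (0.1305 + (-0.444 - 0.8864i))/(2√2) = (-0.1108 - 0.3134i)
|001⟩: (-0.1305 - (-0.444 - 0.8864i))/(2√2) = (0.1108 + 0.3134i)
|010⟩: (0.1305 + (-0.444 - 0.8864i))/(2√2) = (-0.1108 - 0.3134i)
|011⟩: (-0.1305 - (-0.444 - 0.8864i))/(2√2) = (0.1108 + 0.3134i)
|100⟩: (0.1305 - (-0.444 - 0.8864i))/(2√2) = (0.2031 + 0.3134i)
|101⟩: (-0.1305 + (-0.444 - 0.8864i))/(2√2) = (-0.2031 - 0.3134i)
|110⟩: (0.1305 - (-0.444 - 0.8864i))/(2√2) = (0.2031 + 0.3134i)
|111⟩: (-0.1305 + (-0.444 - 0.8864i))/(2√2) = (-0.2031 - 0.3134i)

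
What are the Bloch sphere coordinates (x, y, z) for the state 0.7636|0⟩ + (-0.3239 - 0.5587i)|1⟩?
(-0.4947, -0.8532, 0.166)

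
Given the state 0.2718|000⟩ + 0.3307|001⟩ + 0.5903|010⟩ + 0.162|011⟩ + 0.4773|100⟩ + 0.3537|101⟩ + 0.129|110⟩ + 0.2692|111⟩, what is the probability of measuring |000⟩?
0.07388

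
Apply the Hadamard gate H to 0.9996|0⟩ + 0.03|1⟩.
0.728|0⟩ + 0.6856|1⟩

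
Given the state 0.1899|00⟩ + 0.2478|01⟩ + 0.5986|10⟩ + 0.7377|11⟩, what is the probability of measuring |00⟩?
0.03606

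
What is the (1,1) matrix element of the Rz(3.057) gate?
(0.04228 + 0.9991i)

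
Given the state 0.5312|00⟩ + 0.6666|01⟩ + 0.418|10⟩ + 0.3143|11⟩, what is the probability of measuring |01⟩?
0.4444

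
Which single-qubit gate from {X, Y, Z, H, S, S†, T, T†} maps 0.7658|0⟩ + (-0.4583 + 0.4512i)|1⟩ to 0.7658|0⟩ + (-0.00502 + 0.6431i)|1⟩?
T†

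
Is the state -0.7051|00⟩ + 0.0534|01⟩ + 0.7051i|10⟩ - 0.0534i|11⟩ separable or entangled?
Separable

Writing the state as a|00⟩ + b|01⟩ + c|10⟩ + d|11⟩, it is a product state iff ad − bc = 0.
Here (a, b, c, d) = (-0.7051, 0.0534, 0.7051i, -0.0534i): ad − bc = (-0.7051)(-0.0534i) − (0.0534)(0.7051i) = 0, so the state is separable.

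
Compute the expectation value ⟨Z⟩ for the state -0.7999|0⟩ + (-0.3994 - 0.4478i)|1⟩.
0.2798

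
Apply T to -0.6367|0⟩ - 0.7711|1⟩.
-0.6367|0⟩ + (-0.5453 - 0.5453i)|1⟩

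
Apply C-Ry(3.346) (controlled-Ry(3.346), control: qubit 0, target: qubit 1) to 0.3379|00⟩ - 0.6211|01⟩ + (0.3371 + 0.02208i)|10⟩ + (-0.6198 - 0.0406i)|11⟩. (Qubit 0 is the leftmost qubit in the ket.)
0.3379|00⟩ - 0.6211|01⟩ + (0.5822 + 0.03814i)|10⟩ + (0.3986 + 0.02611i)|11⟩

C-Ry(3.346) leaves the control-|0⟩ kets |00⟩, |01⟩ unchanged and applies Ry(3.346) to qubit 1 on the control-|1⟩ pair (|10⟩, |11⟩).
Ry(3.346) = [[cos(θ/2), −sin(θ/2)], [sin(θ/2), cos(θ/2)]]; θ = 3.346, cos(θ/2) ≈ -0.102026, sin(θ/2) ≈ 0.994782.
With a = amp(|10⟩) = (0.3371 + 0.02208i) and b = amp(|11⟩) = (-0.6198 - 0.0406i):
new amp(|10⟩) = (-0.102026)·a + (-0.994782)·b = (0.5822 + 0.03814i)
new amp(|11⟩) = (0.994782)·a + (-0.102026)·b = (0.3986 + 0.02611i)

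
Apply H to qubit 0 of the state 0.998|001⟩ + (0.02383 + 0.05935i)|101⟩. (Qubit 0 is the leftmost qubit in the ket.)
(0.7225 + 0.04197i)|001⟩ + (0.6888 - 0.04197i)|101⟩

H on qubit 0 mixes each pair of kets that differ only in qubit 0: amplitudes (a, b) of (|…0…⟩, |…1…⟩) become ((a + b)/√2, (a − b)/√2). Kets absent from the input have amplitude 0.
(|001⟩, |101⟩): (a, b) = (0.998, (0.02383 + 0.05935i)) → ((0.7225 + 0.04197i), (0.6888 - 0.04197i))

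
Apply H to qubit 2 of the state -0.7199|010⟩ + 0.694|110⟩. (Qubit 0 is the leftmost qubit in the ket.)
-0.509|010⟩ - 0.509|011⟩ + 0.4907|110⟩ + 0.4907|111⟩

H on qubit 2 mixes each pair of kets that differ only in qubit 2: amplitudes (a, b) of (|…0…⟩, |…1…⟩) become ((a + b)/√2, (a − b)/√2). Kets absent from the input have amplitude 0.
(|010⟩, |011⟩): (a, b) = (-0.7199, 0) → (-0.509, -0.509)
(|110⟩, |111⟩): (a, b) = (0.694, 0) → (0.4907, 0.4907)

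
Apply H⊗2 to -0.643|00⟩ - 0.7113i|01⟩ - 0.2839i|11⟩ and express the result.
(-0.3215 - 0.4976i)|00⟩ + (-0.3215 + 0.4976i)|01⟩ + (-0.3215 - 0.2137i)|10⟩ + (-0.3215 + 0.2137i)|11⟩

H⊗2 gives amp(|y⟩) = (1/2) Σ_x (−1)^(x·y) amp(|x⟩), where x·y is the number of positions in which both x and y have a 1.
|00⟩: (-0.643 - 0.7113i - 0.2839i)/2 = (-0.3215 - 0.4976i)
|01⟩: (-0.643 + 0.7113i + 0.2839i)/2 = (-0.3215 + 0.4976i)
|10⟩: (-0.643 - 0.7113i + 0.2839i)/2 = (-0.3215 - 0.2137i)
|11⟩: (-0.643 + 0.7113i - 0.2839i)/2 = (-0.3215 + 0.2137i)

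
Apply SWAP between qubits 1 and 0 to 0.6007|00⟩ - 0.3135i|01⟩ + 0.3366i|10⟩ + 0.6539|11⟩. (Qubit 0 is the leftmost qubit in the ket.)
0.6007|00⟩ + 0.3366i|01⟩ - 0.3135i|10⟩ + 0.6539|11⟩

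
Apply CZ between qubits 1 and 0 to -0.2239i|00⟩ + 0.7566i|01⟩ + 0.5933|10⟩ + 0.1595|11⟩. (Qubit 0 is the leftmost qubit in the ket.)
-0.2239i|00⟩ + 0.7566i|01⟩ + 0.5933|10⟩ - 0.1595|11⟩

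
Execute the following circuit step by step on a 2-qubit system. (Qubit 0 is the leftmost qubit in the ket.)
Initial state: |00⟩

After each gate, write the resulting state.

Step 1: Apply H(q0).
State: 1/√2|00⟩ + 1/√2|10⟩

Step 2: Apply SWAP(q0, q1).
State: 1/√2|00⟩ + 1/√2|01⟩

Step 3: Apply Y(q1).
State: -(1/√2)i|00⟩ + (1/√2)i|01⟩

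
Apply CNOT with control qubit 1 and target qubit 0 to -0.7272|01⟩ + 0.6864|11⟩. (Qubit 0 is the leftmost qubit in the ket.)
0.6864|01⟩ - 0.7272|11⟩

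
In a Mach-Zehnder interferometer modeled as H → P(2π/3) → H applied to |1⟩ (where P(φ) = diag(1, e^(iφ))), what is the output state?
(0.75 - 0.433i)|0⟩ + (0.25 + 0.433i)|1⟩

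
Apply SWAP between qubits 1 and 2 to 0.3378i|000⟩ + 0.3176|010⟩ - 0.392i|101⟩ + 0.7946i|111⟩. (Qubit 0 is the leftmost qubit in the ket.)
0.3378i|000⟩ + 0.3176|001⟩ - 0.392i|110⟩ + 0.7946i|111⟩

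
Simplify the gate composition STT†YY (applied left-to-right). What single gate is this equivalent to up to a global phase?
S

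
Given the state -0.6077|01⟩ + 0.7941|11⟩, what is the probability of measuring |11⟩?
0.6306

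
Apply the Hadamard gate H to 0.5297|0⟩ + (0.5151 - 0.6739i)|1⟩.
(0.7388 - 0.4765i)|0⟩ + (0.01032 + 0.4765i)|1⟩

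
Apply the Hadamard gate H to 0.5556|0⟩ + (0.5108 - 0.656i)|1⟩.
(0.7541 - 0.4639i)|0⟩ + (0.03168 + 0.4639i)|1⟩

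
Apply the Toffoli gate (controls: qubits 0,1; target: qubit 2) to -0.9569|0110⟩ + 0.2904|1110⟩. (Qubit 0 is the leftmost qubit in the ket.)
-0.9569|0110⟩ + 0.2904|1100⟩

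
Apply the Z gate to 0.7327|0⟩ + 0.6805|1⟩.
0.7327|0⟩ - 0.6805|1⟩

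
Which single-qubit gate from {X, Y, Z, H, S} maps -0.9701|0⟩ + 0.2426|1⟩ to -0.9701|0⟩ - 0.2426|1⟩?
Z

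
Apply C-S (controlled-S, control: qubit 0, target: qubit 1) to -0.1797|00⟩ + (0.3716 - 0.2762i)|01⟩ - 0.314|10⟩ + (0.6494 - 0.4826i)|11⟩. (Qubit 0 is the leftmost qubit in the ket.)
-0.1797|00⟩ + (0.3716 - 0.2762i)|01⟩ - 0.314|10⟩ + (0.4826 + 0.6494i)|11⟩

C-S leaves the control-|0⟩ kets |00⟩, |01⟩ unchanged and applies S to qubit 1 on the control-|1⟩ pair (|10⟩, |11⟩).
S = [[1, 0], [0, i]].
With a = amp(|10⟩) = -0.314 and b = amp(|11⟩) = (0.6494 - 0.4826i):
new amp(|10⟩) = (1)·a = -0.314
new amp(|11⟩) = (i)·b = (0.4826 + 0.6494i)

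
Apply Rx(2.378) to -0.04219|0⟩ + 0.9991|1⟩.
(-0.01572 - 0.9272i)|0⟩ + (0.3723 + 0.03915i)|1⟩

Rx(2.378) = [[cos(θ/2), −i·sin(θ/2)], [−i·sin(θ/2), cos(θ/2)]]; θ = 2.378, cos(θ/2) ≈ 0.372588, sin(θ/2) ≈ 0.927997.
With a = amp(|0⟩) = -0.04219 and b = amp(|1⟩) = 0.9991:
new amp(|0⟩) = (0.372588)·a + (-0.927997i)·b = (-0.01572 - 0.9272i)
new amp(|1⟩) = (-0.927997i)·a + (0.372588)·b = (0.3723 + 0.03915i)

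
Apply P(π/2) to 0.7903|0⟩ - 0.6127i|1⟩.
0.7903|0⟩ + 0.6127|1⟩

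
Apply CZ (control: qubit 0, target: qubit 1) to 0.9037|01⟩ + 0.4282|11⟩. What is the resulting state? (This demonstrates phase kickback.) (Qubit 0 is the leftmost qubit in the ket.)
0.9037|01⟩ - 0.4282|11⟩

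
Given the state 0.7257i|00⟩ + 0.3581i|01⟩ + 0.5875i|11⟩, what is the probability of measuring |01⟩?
0.1282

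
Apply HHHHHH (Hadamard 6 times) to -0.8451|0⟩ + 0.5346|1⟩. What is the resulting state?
-0.8451|0⟩ + 0.5346|1⟩

H² = I, so an even number of Hadamards cancels: H^6 = I and the state is unchanged.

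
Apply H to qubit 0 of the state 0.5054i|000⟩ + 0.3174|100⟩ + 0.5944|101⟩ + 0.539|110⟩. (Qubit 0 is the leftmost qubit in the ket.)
(0.2244 + 0.3574i)|000⟩ + 0.4203|001⟩ + 0.3811|010⟩ + (-0.2244 + 0.3574i)|100⟩ - 0.4203|101⟩ - 0.3811|110⟩

H on qubit 0 mixes each pair of kets that differ only in qubit 0: amplitudes (a, b) of (|…0…⟩, |…1…⟩) become ((a + b)/√2, (a − b)/√2). Kets absent from the input have amplitude 0.
(|000⟩, |100⟩): (a, b) = (0.5054i, 0.3174) → ((0.2244 + 0.3574i), (-0.2244 + 0.3574i))
(|001⟩, |101⟩): (a, b) = (0, 0.5944) → (0.4203, -0.4203)
(|010⟩, |110⟩): (a, b) = (0, 0.539) → (0.3811, -0.3811)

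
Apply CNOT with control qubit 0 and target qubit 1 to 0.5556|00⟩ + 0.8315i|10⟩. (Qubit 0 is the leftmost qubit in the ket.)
0.5556|00⟩ + 0.8315i|11⟩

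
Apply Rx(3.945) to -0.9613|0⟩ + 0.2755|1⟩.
(0.3759 - 0.2536i)|0⟩ + (-0.1077 + 0.8848i)|1⟩

Rx(3.945) = [[cos(θ/2), −i·sin(θ/2)], [−i·sin(θ/2), cos(θ/2)]]; θ = 3.945, cos(θ/2) ≈ -0.390987, sin(θ/2) ≈ 0.920396.
With a = amp(|0⟩) = -0.9613 and b = amp(|1⟩) = 0.2755:
new amp(|0⟩) = (-0.390987)·a + (-0.920396i)·b = (0.3759 - 0.2536i)
new amp(|1⟩) = (-0.920396i)·a + (-0.390987)·b = (-0.1077 + 0.8848i)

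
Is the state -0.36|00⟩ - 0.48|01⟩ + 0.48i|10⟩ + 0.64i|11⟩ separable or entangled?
Separable

Writing the state as a|00⟩ + b|01⟩ + c|10⟩ + d|11⟩, it is a product state iff ad − bc = 0.
Here (a, b, c, d) = (-0.36, -0.48, 0.48i, 0.64i): ad − bc = (-0.36)(0.64i) − (-0.48)(0.48i) = 0, so the state is separable.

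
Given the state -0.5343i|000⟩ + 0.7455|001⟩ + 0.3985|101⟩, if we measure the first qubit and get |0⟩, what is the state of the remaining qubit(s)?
-0.5825i|00⟩ + 0.8128|01⟩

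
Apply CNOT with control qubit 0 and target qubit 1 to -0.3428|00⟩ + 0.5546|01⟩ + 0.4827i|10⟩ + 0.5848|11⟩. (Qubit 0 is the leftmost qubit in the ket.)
-0.3428|00⟩ + 0.5546|01⟩ + 0.5848|10⟩ + 0.4827i|11⟩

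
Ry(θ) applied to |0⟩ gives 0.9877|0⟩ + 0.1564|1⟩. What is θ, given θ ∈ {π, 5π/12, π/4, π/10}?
π/10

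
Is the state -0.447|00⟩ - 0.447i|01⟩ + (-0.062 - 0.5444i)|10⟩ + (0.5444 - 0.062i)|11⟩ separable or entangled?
Separable

Writing the state as a|00⟩ + b|01⟩ + c|10⟩ + d|11⟩, it is a product state iff ad − bc = 0.
Here (a, b, c, d) = (-0.447, -0.447i, (-0.062 - 0.5444i), (0.5444 - 0.062i)): ad − bc = (-0.447)(0.5444 - 0.062i) − (-0.447i)(-0.062 - 0.5444i) = 0, so the state is separable.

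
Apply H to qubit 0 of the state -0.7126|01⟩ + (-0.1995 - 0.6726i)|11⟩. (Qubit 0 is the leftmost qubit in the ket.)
(-0.645 - 0.4756i)|01⟩ + (-0.3628 + 0.4756i)|11⟩

H on qubit 0 mixes each pair of kets that differ only in qubit 0: amplitudes (a, b) of (|…0…⟩, |…1…⟩) become ((a + b)/√2, (a − b)/√2). Kets absent from the input have amplitude 0.
(|01⟩, |11⟩): (a, b) = (-0.7126, (-0.1995 - 0.6726i)) → ((-0.645 - 0.4756i), (-0.3628 + 0.4756i))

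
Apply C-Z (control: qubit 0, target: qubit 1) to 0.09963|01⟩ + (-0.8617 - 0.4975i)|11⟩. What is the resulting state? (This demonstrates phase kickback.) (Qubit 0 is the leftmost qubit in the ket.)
0.09963|01⟩ + (0.8617 + 0.4975i)|11⟩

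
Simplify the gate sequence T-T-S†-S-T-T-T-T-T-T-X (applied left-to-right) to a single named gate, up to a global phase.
X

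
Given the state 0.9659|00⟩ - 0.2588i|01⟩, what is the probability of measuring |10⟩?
0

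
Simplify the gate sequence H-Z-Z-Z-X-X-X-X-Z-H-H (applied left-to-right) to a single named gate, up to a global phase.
H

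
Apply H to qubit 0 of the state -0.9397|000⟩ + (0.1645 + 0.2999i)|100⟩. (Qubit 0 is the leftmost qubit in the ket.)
(-0.5481 + 0.2121i)|000⟩ + (-0.7808 - 0.2121i)|100⟩

H on qubit 0 mixes each pair of kets that differ only in qubit 0: amplitudes (a, b) of (|…0…⟩, |…1…⟩) become ((a + b)/√2, (a − b)/√2). Kets absent from the input have amplitude 0.
(|000⟩, |100⟩): (a, b) = (-0.9397, (0.1645 + 0.2999i)) → ((-0.5481 + 0.2121i), (-0.7808 - 0.2121i))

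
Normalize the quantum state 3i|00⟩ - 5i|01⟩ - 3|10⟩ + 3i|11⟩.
0.416i|00⟩ - 0.6934i|01⟩ - 0.416|10⟩ + 0.416i|11⟩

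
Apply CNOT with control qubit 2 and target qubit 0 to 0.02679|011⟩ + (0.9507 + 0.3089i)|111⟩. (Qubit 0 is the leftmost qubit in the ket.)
(0.9507 + 0.3089i)|011⟩ + 0.02679|111⟩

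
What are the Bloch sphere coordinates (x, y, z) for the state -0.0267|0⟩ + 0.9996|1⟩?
(-0.05338, 0, -0.9985)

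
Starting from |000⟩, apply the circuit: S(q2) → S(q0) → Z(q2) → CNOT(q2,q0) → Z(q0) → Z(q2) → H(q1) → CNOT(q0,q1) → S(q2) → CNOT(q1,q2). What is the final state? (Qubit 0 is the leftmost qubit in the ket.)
1/√2|000⟩ + 1/√2|011⟩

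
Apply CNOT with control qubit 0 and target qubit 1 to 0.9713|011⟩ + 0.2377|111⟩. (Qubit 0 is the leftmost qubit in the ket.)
0.9713|011⟩ + 0.2377|101⟩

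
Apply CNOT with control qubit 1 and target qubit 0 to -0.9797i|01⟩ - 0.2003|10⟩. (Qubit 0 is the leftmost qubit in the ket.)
-0.2003|10⟩ - 0.9797i|11⟩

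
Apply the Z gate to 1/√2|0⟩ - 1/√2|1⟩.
1/√2|0⟩ + 1/√2|1⟩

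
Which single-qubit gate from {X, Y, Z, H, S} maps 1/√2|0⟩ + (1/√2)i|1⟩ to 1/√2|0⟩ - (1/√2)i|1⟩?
Z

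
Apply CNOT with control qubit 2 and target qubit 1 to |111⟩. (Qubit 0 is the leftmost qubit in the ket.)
|101⟩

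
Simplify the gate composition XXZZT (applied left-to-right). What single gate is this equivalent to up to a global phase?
T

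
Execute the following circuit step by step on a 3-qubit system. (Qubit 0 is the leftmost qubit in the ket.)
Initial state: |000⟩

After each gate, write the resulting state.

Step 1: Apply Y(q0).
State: i|100⟩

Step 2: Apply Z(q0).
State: -i|100⟩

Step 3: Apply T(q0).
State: (1/√2 - (1/√2)i)|100⟩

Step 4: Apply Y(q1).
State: (1/√2 + (1/√2)i)|110⟩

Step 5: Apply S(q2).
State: (1/√2 + (1/√2)i)|110⟩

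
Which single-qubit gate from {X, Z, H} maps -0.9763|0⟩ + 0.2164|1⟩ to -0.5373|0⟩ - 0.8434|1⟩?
H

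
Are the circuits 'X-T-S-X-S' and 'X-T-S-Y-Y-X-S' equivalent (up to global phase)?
Yes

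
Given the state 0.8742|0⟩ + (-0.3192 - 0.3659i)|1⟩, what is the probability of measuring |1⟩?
0.2358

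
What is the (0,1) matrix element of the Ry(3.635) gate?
-0.9697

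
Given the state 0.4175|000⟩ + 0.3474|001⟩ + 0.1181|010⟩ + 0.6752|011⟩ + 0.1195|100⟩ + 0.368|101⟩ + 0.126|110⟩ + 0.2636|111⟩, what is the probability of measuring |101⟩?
0.1354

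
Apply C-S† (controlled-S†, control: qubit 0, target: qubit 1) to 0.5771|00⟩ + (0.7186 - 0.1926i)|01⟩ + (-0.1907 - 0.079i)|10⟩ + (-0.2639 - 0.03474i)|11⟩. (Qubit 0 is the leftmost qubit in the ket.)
0.5771|00⟩ + (0.7186 - 0.1926i)|01⟩ + (-0.1907 - 0.079i)|10⟩ + (-0.03474 + 0.2639i)|11⟩

C-S† leaves the control-|0⟩ kets |00⟩, |01⟩ unchanged and applies S† to qubit 1 on the control-|1⟩ pair (|10⟩, |11⟩).
S† = [[1, 0], [0, -i]].
With a = amp(|10⟩) = (-0.1907 - 0.079i) and b = amp(|11⟩) = (-0.2639 - 0.03474i):
new amp(|10⟩) = (1)·a = (-0.1907 - 0.079i)
new amp(|11⟩) = (-i)·b = (-0.03474 + 0.2639i)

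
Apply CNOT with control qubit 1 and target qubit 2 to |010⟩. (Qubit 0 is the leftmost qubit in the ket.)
|011⟩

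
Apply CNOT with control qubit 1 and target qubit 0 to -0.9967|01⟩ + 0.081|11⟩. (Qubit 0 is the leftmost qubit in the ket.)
0.081|01⟩ - 0.9967|11⟩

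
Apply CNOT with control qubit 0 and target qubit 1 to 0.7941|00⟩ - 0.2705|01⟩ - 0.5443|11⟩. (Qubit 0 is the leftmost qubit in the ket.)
0.7941|00⟩ - 0.2705|01⟩ - 0.5443|10⟩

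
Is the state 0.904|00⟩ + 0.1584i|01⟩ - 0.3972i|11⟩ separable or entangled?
Entangled

Writing the state as a|00⟩ + b|01⟩ + c|10⟩ + d|11⟩, it is a product state iff ad − bc = 0.
Here (a, b, c, d) = (0.904, 0.1584i, 0, -0.3972i): ad − bc = (0.904)(-0.3972i) − (0.1584i)(0) = -0.3591i ≠ 0, so the state is entangled.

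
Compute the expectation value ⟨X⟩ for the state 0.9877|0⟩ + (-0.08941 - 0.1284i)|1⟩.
-0.1766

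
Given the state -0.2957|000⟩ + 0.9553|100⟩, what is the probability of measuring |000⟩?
0.08744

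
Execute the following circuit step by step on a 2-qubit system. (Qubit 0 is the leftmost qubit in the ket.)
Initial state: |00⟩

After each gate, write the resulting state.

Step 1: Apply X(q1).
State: |01⟩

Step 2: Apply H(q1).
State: 1/√2|00⟩ - 1/√2|01⟩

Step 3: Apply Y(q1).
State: (1/√2)i|00⟩ + (1/√2)i|01⟩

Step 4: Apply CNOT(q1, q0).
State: (1/√2)i|00⟩ + (1/√2)i|11⟩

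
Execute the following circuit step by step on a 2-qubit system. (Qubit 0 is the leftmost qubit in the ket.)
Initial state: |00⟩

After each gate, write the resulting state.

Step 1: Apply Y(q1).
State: i|01⟩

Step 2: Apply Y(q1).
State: |00⟩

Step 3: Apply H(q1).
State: 1/√2|00⟩ + 1/√2|01⟩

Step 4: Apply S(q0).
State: 1/√2|00⟩ + 1/√2|01⟩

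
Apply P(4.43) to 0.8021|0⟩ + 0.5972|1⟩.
0.8021|0⟩ + (-0.1664 - 0.5735i)|1⟩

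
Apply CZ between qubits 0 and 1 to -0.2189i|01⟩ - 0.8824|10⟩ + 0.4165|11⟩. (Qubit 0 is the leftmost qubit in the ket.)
-0.2189i|01⟩ - 0.8824|10⟩ - 0.4165|11⟩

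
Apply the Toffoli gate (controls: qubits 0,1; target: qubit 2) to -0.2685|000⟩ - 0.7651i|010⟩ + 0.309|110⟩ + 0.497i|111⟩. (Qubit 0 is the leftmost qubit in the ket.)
-0.2685|000⟩ - 0.7651i|010⟩ + 0.497i|110⟩ + 0.309|111⟩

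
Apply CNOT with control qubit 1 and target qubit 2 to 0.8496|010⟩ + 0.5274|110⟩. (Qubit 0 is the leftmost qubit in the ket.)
0.8496|011⟩ + 0.5274|111⟩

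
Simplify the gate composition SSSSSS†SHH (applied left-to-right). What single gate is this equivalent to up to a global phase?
S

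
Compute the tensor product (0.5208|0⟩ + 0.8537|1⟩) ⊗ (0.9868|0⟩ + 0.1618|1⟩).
0.5139|00⟩ + 0.08427|01⟩ + 0.8424|10⟩ + 0.1381|11⟩

amp(|b₁b₂…⟩) = product of the factor amplitudes for bits b₁, b₂, …; only kets whose every factor amplitude is nonzero survive.
|00⟩: (0.5208)(0.9868) = 0.5139
|01⟩: (0.5208)(0.1618) = 0.08427
|10⟩: (0.8537)(0.9868) = 0.8424
|11⟩: (0.8537)(0.1618) = 0.1381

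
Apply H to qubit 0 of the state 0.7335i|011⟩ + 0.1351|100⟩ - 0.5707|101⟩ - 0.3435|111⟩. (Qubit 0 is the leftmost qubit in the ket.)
0.09553|000⟩ - 0.4035|001⟩ + (-0.2429 + 0.5187i)|011⟩ - 0.09553|100⟩ + 0.4035|101⟩ + (0.2429 + 0.5187i)|111⟩

H on qubit 0 mixes each pair of kets that differ only in qubit 0: amplitudes (a, b) of (|…0…⟩, |…1…⟩) become ((a + b)/√2, (a − b)/√2). Kets absent from the input have amplitude 0.
(|000⟩, |100⟩): (a, b) = (0, 0.1351) → (0.09553, -0.09553)
(|001⟩, |101⟩): (a, b) = (0, -0.5707) → (-0.4035, 0.4035)
(|011⟩, |111⟩): (a, b) = (0.7335i, -0.3435) → ((-0.2429 + 0.5187i), (0.2429 + 0.5187i))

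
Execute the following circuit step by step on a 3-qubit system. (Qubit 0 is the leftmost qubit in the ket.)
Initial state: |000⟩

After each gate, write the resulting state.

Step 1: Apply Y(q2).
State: i|001⟩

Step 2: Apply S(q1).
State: i|001⟩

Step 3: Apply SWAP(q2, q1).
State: i|010⟩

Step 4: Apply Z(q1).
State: -i|010⟩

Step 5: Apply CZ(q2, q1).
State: -i|010⟩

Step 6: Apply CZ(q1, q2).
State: -i|010⟩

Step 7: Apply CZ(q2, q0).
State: -i|010⟩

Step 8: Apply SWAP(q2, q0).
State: -i|010⟩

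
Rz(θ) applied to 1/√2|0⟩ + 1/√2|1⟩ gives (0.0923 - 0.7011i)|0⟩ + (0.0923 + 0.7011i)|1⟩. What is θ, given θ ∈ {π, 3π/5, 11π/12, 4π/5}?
11π/12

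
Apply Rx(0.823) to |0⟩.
0.9165|0⟩ - 0.4i|1⟩

Rx(0.823) = [[cos(θ/2), −i·sin(θ/2)], [−i·sin(θ/2), cos(θ/2)]]; θ = 0.823, cos(θ/2) ≈ 0.916522, sin(θ/2) ≈ 0.399985.
With a = amp(|0⟩) = 1 and b = amp(|1⟩) = 0:
new amp(|0⟩) = (0.916522)·a + (-0.399985i)·b = 0.9165
new amp(|1⟩) = (-0.399985i)·a + (0.916522)·b = -0.4i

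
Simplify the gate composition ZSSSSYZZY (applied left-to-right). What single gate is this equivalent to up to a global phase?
Z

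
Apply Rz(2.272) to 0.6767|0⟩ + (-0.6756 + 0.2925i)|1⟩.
(0.285 - 0.6137i)|0⟩ + (-0.5499 - 0.4895i)|1⟩

Rz(2.272) = [[e^(−iθ/2), 0], [0, e^(iθ/2)]] with e^(±iθ/2) = cos(θ/2) ± i·sin(θ/2); θ = 2.272, cos(θ/2) ≈ 0.421226, sin(θ/2) ≈ 0.906956.
With a = amp(|0⟩) = 0.6767 and b = amp(|1⟩) = (-0.6756 + 0.2925i):
new amp(|0⟩) = (0.421226 - 0.906956i)·a = (0.285 - 0.6137i)
new amp(|1⟩) = (0.421226 + 0.906956i)·b = (-0.5499 - 0.4895i)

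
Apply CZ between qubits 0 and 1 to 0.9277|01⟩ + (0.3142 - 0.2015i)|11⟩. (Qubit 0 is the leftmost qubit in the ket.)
0.9277|01⟩ + (-0.3142 + 0.2015i)|11⟩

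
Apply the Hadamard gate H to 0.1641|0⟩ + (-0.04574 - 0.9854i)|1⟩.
(0.08369 - 0.6968i)|0⟩ + (0.1484 + 0.6968i)|1⟩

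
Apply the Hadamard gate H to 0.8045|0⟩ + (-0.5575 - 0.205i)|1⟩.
(0.1747 - 0.145i)|0⟩ + (0.9631 + 0.145i)|1⟩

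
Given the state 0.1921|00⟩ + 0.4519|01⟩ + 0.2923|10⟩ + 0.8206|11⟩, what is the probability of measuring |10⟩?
0.08544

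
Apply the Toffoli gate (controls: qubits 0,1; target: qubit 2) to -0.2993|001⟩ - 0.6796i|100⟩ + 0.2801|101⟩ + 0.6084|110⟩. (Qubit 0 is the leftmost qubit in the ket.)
-0.2993|001⟩ - 0.6796i|100⟩ + 0.2801|101⟩ + 0.6084|111⟩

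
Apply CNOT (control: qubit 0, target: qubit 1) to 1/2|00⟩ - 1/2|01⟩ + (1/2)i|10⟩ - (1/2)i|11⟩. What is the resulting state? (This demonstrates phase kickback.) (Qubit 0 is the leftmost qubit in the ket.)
1/2|00⟩ - 1/2|01⟩ - (1/2)i|10⟩ + (1/2)i|11⟩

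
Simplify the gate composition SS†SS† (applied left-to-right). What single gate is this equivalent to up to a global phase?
I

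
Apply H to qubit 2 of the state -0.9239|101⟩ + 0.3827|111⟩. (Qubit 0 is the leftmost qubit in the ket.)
-0.6533|100⟩ + 0.6533|101⟩ + 0.2706|110⟩ - 0.2706|111⟩

H on qubit 2 mixes each pair of kets that differ only in qubit 2: amplitudes (a, b) of (|…0…⟩, |…1…⟩) become ((a + b)/√2, (a − b)/√2). Kets absent from the input have amplitude 0.
(|100⟩, |101⟩): (a, b) = (0, -0.9239) → (-0.6533, 0.6533)
(|110⟩, |111⟩): (a, b) = (0, 0.3827) → (0.2706, -0.2706)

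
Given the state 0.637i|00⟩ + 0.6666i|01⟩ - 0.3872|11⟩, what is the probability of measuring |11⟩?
0.1499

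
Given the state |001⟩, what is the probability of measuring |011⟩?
0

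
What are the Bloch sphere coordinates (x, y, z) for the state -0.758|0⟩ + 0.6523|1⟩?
(-0.9889, 0, 0.1491)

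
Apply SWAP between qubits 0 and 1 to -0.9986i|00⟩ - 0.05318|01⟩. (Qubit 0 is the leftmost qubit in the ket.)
-0.9986i|00⟩ - 0.05318|10⟩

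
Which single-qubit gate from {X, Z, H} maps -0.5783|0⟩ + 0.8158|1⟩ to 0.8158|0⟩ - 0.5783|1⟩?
X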